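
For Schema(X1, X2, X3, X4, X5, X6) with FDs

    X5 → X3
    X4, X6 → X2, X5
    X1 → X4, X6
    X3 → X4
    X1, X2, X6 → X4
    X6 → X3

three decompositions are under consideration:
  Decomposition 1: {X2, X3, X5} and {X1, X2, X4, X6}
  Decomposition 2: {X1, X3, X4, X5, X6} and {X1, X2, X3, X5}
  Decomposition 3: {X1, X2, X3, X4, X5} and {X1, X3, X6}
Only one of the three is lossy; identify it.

Decomposition 1

Decomposition 1: common = {X2}, closure = {X2} → lossy.
Decomposition 2: common = {X1, X3, X5}, closure = {X1, X2, X3, X4, X5, X6} → lossless.
Decomposition 3: common = {X1, X3}, closure = {X1, X2, X3, X4, X5, X6} → lossless.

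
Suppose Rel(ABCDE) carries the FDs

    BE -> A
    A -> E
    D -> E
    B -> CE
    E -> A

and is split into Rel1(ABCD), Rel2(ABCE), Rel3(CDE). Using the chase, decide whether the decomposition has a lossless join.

Yes

Chase test. Columns are ABCDE; row i has aⱼ where attribute j ∈ Reli, else bᵢⱼ.
Initial tableau (one row per fragment):
  row 1: a1 a2 a3 a4 b15
  row 2: a1 a2 a3 b24 a5
  row 3: b31 b32 a3 a4 a5
Rows 1 and 2 agree on A; apply A→E and equate their E entries.
Rows 1 and 3 agree on E; apply E→A and equate their A entries.
Row 1 is now all distinguished symbols — the join is lossless.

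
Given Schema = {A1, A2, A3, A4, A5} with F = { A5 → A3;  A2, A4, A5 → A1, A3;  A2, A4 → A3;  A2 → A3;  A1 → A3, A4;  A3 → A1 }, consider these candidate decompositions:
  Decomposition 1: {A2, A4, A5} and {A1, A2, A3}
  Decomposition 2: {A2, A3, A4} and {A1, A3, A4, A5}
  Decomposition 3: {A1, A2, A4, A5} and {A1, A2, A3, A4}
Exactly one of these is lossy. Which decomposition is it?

Decomposition 1: common = {A2}, closure = {A1, A2, A3, A4} → lossless.
Decomposition 2: common = {A3, A4}, closure = {A1, A3, A4} → lossy.
Decomposition 3: common = {A1, A2, A4}, closure = {A1, A2, A3, A4} → lossless.

Decomposition 2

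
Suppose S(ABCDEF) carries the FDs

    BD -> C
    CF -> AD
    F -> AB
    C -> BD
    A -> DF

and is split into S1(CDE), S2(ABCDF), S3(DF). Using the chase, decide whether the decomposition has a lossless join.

No

Chase test. Columns are ABCDEF; row i has aⱼ where attribute j ∈ Si, else bᵢⱼ.
Initial tableau (one row per fragment):
  row 1: b11 b12 a3 a4 a5 b16
  row 2: a1 a2 a3 a4 b25 a6
  row 3: b31 b32 b33 a4 b35 a6
Rows 2 and 3 agree on F; apply F→AB and equate their AB entries.
Rows 1 and 2 agree on C; apply C→BD and equate their BD entries.
Rows 1 and 3 agree on BD; apply BD→C and equate their C entries.
No row becomes fully distinguished — the join is lossy.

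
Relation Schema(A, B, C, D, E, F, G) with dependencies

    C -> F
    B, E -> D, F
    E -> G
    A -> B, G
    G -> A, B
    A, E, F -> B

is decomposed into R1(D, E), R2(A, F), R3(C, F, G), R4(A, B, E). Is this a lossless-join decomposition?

Chase test. Columns are A, B, C, D, E, F, G; row i has aⱼ where attribute j ∈ Ri, else bᵢⱼ.
Initial tableau (one row per fragment):
  row 1: b11 b12 b13 a4 a5 b16 b17
  row 2: a1 b22 b23 b24 b25 a6 b27
  row 3: b31 b32 a3 b34 b35 a6 a7
  row 4: a1 a2 b43 b44 a5 b46 b47
Rows 1 and 4 agree on E; apply E→G and equate their G entries.
Rows 2 and 4 agree on A; apply A→B, G and equate their B, G entries.
Rows 1 and 2 agree on G; apply G→A, B and equate their A, B entries.
Rows 1 and 4 agree on B, E; apply B, E→D, F and equate their D, F entries.
No row becomes fully distinguished — the join is lossy.

No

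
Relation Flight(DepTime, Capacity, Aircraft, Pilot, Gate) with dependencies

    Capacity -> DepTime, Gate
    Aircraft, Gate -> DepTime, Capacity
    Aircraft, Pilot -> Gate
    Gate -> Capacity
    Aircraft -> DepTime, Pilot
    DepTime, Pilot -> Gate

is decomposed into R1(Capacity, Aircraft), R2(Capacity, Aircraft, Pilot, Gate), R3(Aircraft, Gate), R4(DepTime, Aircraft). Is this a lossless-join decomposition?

Chase test. Columns are DepTime, Capacity, Aircraft, Pilot, Gate; row i has aⱼ where attribute j ∈ Ri, else bᵢⱼ.
Initial tableau (one row per fragment):
  row 1: b11 a2 a3 b14 b15
  row 2: b21 a2 a3 a4 a5
  row 3: b31 b32 a3 b34 a5
  row 4: a1 b42 a3 b44 b45
Rows 1 and 2 agree on Capacity; apply Capacity→DepTime, Gate and equate their DepTime, Gate entries.
Rows 1 and 3 agree on Aircraft, Gate; apply Aircraft, Gate→DepTime, Capacity and equate their DepTime, Capacity entries.
Rows 1 and 2 agree on Aircraft; apply Aircraft→DepTime, Pilot and equate their DepTime, Pilot entries.
Rows 1 and 3 agree on Aircraft; apply Aircraft→DepTime, Pilot and equate their DepTime, Pilot entries.
Rows 1 and 4 agree on Aircraft; apply Aircraft→DepTime, Pilot and equate their DepTime, Pilot entries.
Rows 1 and 4 agree on DepTime, Pilot; apply DepTime, Pilot→Gate and equate their Gate entries.
Rows 1 and 4 agree on Aircraft, Gate; apply Aircraft, Gate→DepTime, Capacity and equate their DepTime, Capacity entries.
Row 1 is now all distinguished symbols — the join is lossless.

Yes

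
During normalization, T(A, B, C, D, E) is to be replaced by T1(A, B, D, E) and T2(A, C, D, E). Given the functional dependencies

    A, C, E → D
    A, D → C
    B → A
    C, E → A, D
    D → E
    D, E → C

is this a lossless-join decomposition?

Yes

Common attributes: T1 ∩ T2 = {A, D, E}.
Closure of {A, D, E}: A, D → C applies, adding C. So (A, D, E)⁺ = {A, C, D, E}.
This closure contains every attribute of T2, so T1 ∩ T2 → T2. The join is lossless.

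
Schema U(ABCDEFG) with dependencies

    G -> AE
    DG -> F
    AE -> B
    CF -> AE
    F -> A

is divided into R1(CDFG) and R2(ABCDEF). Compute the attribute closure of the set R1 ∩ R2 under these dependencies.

ABCDEF

R1 ∩ R2 = {CDF}.
CF → AE applies, adding AE
AE → B applies, adding B
Closure: {ABCDEF}.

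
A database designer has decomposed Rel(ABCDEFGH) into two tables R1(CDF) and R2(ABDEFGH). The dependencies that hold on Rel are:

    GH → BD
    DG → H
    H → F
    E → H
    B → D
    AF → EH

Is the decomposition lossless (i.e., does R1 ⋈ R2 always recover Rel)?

Common attributes: R1 ∩ R2 = {DF}.
No dependency enlarges {DF}, so (DF)⁺ = {DF}.
The closure contains neither all of R1 = {CDF} nor all of R2 = {ABDEFGH}, so the common attributes are not a superkey of either fragment. The join is lossy.

No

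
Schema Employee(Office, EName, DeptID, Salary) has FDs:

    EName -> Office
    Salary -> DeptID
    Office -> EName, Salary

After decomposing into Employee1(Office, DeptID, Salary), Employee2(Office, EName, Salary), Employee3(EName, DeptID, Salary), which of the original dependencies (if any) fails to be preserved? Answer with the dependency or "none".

EName → Office lies within Employee2.
Salary → DeptID lies within Employee1.
Office → EName, Salary lies within Employee2.
Every dependency is enforceable on the fragments, so the decomposition is dependency-preserving.

none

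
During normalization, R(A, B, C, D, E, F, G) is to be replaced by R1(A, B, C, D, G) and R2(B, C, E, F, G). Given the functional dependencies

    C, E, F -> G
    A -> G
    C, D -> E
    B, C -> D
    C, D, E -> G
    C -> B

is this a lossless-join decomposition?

Common attributes: R1 ∩ R2 = {B, C, G}.
Closure of {B, C, G}: B, C → D applies, adding D; C, D → E applies, adding E. So (B, C, G)⁺ = {B, C, D, E, G}.
The closure contains neither all of R1 = {A, B, C, D, G} nor all of R2 = {B, C, E, F, G}, so the common attributes are not a superkey of either fragment. The join is lossy.

No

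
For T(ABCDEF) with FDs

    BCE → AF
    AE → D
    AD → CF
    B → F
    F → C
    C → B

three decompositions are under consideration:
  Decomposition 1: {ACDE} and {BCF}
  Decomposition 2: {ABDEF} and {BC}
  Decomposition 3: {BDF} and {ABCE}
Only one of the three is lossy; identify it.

Decomposition 3

Decomposition 1: common = {C}, closure = {BCF} → lossless.
Decomposition 2: common = {B}, closure = {BCF} → lossless.
Decomposition 3: common = {B}, closure = {BCF} → lossy.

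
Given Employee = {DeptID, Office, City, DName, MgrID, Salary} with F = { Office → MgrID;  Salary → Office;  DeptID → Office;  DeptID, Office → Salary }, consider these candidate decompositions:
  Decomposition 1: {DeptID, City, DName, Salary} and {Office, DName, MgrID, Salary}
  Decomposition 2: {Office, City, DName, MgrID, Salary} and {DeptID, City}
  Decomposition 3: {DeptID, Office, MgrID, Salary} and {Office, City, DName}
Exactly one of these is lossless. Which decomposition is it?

Decomposition 1

Decomposition 1: common = {DName, Salary}, closure = {Office, DName, MgrID, Salary} → lossless.
Decomposition 2: common = {City}, closure = {City} → lossy.
Decomposition 3: common = {Office}, closure = {Office, MgrID} → lossy.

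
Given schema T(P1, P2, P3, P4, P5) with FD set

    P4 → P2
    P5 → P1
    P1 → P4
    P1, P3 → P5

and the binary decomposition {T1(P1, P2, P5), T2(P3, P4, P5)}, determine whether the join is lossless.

Yes

Common attributes: T1 ∩ T2 = {P5}.
Closure of {P5}: P5 → P1 applies, adding P1; P1 → P4 applies, adding P4; P4 → P2 applies, adding P2. So (P5)⁺ = {P1, P2, P4, P5}.
This closure contains every attribute of T1, so T1 ∩ T2 → T1. The join is lossless.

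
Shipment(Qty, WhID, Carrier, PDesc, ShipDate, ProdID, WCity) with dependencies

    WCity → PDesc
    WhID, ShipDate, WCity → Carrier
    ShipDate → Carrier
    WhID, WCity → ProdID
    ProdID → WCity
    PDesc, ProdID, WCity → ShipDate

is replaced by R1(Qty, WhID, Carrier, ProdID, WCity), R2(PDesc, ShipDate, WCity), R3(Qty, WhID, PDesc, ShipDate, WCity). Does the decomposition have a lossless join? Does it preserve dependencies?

Lossless test (chase): Rows 1 and 2 agree on WCity; apply WCity→PDesc and equate their PDesc entries. Rows 2 and 3 agree on ShipDate; apply ShipDate→Carrier and equate their Carrier entries. Rows 1 and 3 agree on WhID, WCity; apply WhID, WCity→ProdID and equate their ProdID entries. Rows 1 and 3 agree on PDesc, ProdID, WCity; apply PDesc, ProdID, WCity→ShipDate and equate their ShipDate entries. Rows 1 and 3 agree on WhID, ShipDate, WCity; apply WhID, ShipDate, WCity→Carrier and equate their Carrier entries. Row 1 is now all distinguished symbols — the join is lossless.
Dependency preservation: the restricted closure of {ShipDate} across the fragments never reaches {Carrier}, so ShipDate → Carrier cannot be enforced without a join — not preserved.

lossless but not dependency-preserving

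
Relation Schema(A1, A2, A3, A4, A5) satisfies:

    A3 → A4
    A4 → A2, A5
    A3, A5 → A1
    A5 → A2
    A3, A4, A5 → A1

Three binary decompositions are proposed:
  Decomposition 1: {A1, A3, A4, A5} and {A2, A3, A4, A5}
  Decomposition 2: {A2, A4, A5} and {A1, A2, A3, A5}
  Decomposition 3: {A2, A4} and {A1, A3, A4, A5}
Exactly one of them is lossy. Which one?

Decomposition 1: common = {A3, A4, A5}, closure = {A1, A2, A3, A4, A5} → lossless.
Decomposition 2: common = {A2, A5}, closure = {A2, A5} → lossy.
Decomposition 3: common = {A4}, closure = {A2, A4, A5} → lossless.

Decomposition 2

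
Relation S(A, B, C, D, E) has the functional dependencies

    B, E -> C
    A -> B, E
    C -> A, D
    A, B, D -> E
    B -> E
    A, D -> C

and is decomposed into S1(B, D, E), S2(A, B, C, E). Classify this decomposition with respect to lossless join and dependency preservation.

Lossless test: (B, E)⁺ = {A, B, C, D, E}, which contains all of one fragment — lossless.
Dependency preservation: C → A, D; A, B, D → E; A, D → C are not contained in any single fragment, but the restricted closure of each left-hand side across the fragments still reaches the right-hand side; the remaining FDs each lie inside some fragment. All dependencies are preserved.

lossless and dependency-preserving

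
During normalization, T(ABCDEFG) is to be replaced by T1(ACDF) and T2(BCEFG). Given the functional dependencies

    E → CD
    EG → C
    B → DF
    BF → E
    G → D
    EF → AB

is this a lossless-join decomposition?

Common attributes: T1 ∩ T2 = {CF}.
No dependency enlarges {CF}, so (CF)⁺ = {CF}.
The closure contains neither all of T1 = {ACDF} nor all of T2 = {BCEFG}, so the common attributes are not a superkey of either fragment. The join is lossy.

No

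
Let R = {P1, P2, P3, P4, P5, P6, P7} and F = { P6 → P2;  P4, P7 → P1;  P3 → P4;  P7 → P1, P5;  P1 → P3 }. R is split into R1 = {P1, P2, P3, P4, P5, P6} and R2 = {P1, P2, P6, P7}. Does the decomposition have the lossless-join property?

Common attributes: R1 ∩ R2 = {P1, P2, P6}.
Closure of {P1, P2, P6}: P1 → P3 applies, adding P3; P3 → P4 applies, adding P4. So (P1, P2, P6)⁺ = {P1, P2, P3, P4, P6}.
The closure contains neither all of R1 = {P1, P2, P3, P4, P5, P6} nor all of R2 = {P1, P2, P6, P7}, so the common attributes are not a superkey of either fragment. The join is lossy.

No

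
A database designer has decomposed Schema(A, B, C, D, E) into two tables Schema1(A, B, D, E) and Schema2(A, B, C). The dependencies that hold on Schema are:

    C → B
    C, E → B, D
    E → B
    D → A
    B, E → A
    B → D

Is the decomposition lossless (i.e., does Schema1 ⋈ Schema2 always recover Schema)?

No

Common attributes: Schema1 ∩ Schema2 = {A, B}.
Closure of {A, B}: B → D applies, adding D. So (A, B)⁺ = {A, B, D}.
The closure contains neither all of Schema1 = {A, B, D, E} nor all of Schema2 = {A, B, C}, so the common attributes are not a superkey of either fragment. The join is lossy.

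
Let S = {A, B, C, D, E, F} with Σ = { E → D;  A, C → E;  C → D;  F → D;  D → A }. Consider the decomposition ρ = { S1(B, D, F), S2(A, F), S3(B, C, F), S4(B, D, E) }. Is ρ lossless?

Chase test. Columns are A, B, C, D, E, F; row i has aⱼ where attribute j ∈ Si, else bᵢⱼ.
Initial tableau (one row per fragment):
  row 1: b11 a2 b13 a4 b15 a6
  row 2: a1 b22 b23 b24 b25 a6
  row 3: b31 a2 a3 b34 b35 a6
  row 4: b41 a2 b43 a4 a5 b46
Rows 1 and 2 agree on F; apply F→D and equate their D entries.
Rows 1 and 3 agree on F; apply F→D and equate their D entries.
Rows 1 and 2 agree on D; apply D→A and equate their A entries.
Rows 1 and 3 agree on D; apply D→A and equate their A entries.
Rows 1 and 4 agree on D; apply D→A and equate their A entries.
No row becomes fully distinguished — the join is lossy.

No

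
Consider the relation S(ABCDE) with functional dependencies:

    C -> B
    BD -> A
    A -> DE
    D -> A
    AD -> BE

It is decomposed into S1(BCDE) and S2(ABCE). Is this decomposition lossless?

No

Common attributes: S1 ∩ S2 = {BCE}.
No dependency enlarges {BCE}, so (BCE)⁺ = {BCE}.
The closure contains neither all of S1 = {BCDE} nor all of S2 = {ABCE}, so the common attributes are not a superkey of either fragment. The join is lossy.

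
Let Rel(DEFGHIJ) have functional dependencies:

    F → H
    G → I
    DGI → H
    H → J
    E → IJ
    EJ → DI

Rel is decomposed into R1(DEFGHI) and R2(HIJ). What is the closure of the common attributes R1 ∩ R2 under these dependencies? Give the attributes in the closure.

HIJ

R1 ∩ R2 = {HI}.
H → J applies, adding J
Closure: {HIJ}.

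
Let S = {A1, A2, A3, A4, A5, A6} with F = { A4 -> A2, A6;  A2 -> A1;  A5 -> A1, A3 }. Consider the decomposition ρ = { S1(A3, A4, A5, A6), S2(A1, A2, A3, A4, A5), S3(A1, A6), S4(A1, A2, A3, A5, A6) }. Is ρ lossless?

Chase test. Columns are A1, A2, A3, A4, A5, A6; row i has aⱼ where attribute j ∈ Si, else bᵢⱼ.
Initial tableau (one row per fragment):
  row 1: b11 b12 a3 a4 a5 a6
  row 2: a1 a2 a3 a4 a5 b26
  row 3: a1 b32 b33 b34 b35 a6
  row 4: a1 a2 a3 b44 a5 a6
Rows 1 and 2 agree on A4; apply A4→A2, A6 and equate their A2, A6 entries.
Rows 1 and 2 agree on A2; apply A2→A1 and equate their A1 entries.
Row 1 is now all distinguished symbols — the join is lossless.

Yes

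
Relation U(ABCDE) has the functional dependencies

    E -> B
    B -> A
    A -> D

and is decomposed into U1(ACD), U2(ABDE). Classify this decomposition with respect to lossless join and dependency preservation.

Lossless test: (AD)⁺ = {AD}, which is a superkey of neither fragment — lossy.
Dependency preservation: every FD's attributes lie within a single fragment, so each can be enforced locally — preserved.

lossy but dependency-preserving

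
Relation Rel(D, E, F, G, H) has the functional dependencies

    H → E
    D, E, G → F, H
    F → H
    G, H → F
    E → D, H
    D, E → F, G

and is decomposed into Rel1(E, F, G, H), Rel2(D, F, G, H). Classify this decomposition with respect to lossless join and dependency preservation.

Lossless test: (F, G, H)⁺ = {D, E, F, G, H}, which contains all of one fragment — lossless.
Dependency preservation: D, E, G → F, H; E → D, H; D, E → F, G are not contained in any single fragment, but the restricted closure of each left-hand side across the fragments still reaches the right-hand side; the remaining FDs each lie inside some fragment. All dependencies are preserved.

lossless and dependency-preserving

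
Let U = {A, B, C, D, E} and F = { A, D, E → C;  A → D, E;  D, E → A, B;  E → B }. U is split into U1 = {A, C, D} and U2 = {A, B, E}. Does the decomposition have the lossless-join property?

Yes

Common attributes: U1 ∩ U2 = {A}.
Closure of {A}: A → D, E applies, adding D, E; D, E → A, B applies, adding B; A, D, E → C applies, adding C. So (A)⁺ = {A, B, C, D, E}.
This closure contains every attribute of U1, so U1 ∩ U2 → U1. The join is lossless.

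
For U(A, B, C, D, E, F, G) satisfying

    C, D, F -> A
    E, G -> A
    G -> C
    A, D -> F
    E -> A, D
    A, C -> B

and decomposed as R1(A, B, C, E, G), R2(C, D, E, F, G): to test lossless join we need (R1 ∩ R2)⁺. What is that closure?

A, B, C, D, E, F, G

R1 ∩ R2 = {C, E, G}.
E, G → A applies, adding A
E → A, D applies, adding D
A, C → B applies, adding B
A, D → F applies, adding F
Closure: {A, B, C, D, E, F, G}.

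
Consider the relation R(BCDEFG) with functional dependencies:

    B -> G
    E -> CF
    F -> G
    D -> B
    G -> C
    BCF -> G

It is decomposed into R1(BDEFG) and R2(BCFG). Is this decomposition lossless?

Yes

Common attributes: R1 ∩ R2 = {BFG}.
Closure of {BFG}: G → C applies, adding C. So (BFG)⁺ = {BCFG}.
This closure contains every attribute of R2, so R1 ∩ R2 → R2. The join is lossless.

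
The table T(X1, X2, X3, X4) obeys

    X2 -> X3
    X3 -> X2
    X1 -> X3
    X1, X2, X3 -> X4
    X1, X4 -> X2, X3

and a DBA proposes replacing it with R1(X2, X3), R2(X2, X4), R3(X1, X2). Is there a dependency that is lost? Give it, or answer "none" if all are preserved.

X1, X2, X3 -> X4

Check X1, X2, X3 → X4: no single fragment contains all of {X1, X2, X3, X4}, and the restricted closure of {X1, X2, X3} across the fragments never reaches {X4}.
X2 → X3 is preserved.
X3 → X2 is preserved.
X1 → X3 is preserved.
X1, X4 → X2, X3 is preserved.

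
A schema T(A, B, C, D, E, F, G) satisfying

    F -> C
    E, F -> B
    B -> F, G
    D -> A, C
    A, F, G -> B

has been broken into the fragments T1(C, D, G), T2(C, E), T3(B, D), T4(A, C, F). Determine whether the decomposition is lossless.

No

Chase test. Columns are A, B, C, D, E, F, G; row i has aⱼ where attribute j ∈ Ti, else bᵢⱼ.
Initial tableau (one row per fragment):
  row 1: b11 b12 a3 a4 b15 b16 a7
  row 2: b21 b22 a3 b24 a5 b26 b27
  row 3: b31 a2 b33 a4 b35 b36 b37
  row 4: a1 b42 a3 b44 b45 a6 b47
Rows 1 and 3 agree on D; apply D→A, C and equate their A, C entries.
No row becomes fully distinguished — the join is lossy.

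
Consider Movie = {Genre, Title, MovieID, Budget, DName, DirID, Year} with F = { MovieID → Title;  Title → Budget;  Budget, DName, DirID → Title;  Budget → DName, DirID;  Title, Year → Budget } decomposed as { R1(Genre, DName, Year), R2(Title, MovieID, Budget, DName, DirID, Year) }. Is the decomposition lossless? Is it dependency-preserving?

Lossless test: (DName, Year)⁺ = {DName, Year}, which is a superkey of neither fragment — lossy.
Dependency preservation: every FD's attributes lie within a single fragment, so each can be enforced locally — preserved.

lossy but dependency-preserving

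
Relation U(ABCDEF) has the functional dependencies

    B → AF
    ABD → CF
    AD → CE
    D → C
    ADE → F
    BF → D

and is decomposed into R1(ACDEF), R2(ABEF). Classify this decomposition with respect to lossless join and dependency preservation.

Lossless test: (AEF)⁺ = {AEF}, which is a superkey of neither fragment — lossy.
Dependency preservation: the restricted closure of {BF} across the fragments never reaches {D}, so BF → D cannot be enforced without a join — not preserved.

lossy and not dependency-preserving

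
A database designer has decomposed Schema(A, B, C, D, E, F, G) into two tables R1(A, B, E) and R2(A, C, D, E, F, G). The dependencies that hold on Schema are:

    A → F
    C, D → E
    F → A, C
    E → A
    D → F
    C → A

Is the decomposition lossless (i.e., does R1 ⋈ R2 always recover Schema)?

Common attributes: R1 ∩ R2 = {A, E}.
Closure of {A, E}: A → F applies, adding F; F → A, C applies, adding C. So (A, E)⁺ = {A, C, E, F}.
The closure contains neither all of R1 = {A, B, E} nor all of R2 = {A, C, D, E, F, G}, so the common attributes are not a superkey of either fragment. The join is lossy.

No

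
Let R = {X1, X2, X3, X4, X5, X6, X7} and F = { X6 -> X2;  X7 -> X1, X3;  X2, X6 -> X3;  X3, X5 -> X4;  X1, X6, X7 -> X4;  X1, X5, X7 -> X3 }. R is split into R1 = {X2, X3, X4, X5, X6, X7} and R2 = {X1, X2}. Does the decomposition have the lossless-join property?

No

Common attributes: R1 ∩ R2 = {X2}.
No dependency enlarges {X2}, so (X2)⁺ = {X2}.
The closure contains neither all of R1 = {X2, X3, X4, X5, X6, X7} nor all of R2 = {X1, X2}, so the common attributes are not a superkey of either fragment. The join is lossy.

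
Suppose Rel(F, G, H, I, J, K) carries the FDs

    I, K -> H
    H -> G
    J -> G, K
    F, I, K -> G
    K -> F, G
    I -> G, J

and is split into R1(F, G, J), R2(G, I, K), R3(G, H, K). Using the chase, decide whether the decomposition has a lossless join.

Chase test. Columns are F, G, H, I, J, K; row i has aⱼ where attribute j ∈ Ri, else bᵢⱼ.
Initial tableau (one row per fragment):
  row 1: a1 a2 b13 b14 a5 b16
  row 2: b21 a2 b23 a4 b25 a6
  row 3: b31 a2 a3 b34 b35 a6
Rows 2 and 3 agree on K; apply K→F, G and equate their F, G entries.
No row becomes fully distinguished — the join is lossy.

No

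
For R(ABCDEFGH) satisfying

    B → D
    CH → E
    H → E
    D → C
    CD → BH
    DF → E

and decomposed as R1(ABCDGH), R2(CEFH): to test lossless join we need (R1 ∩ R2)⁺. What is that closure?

CEH

R1 ∩ R2 = {CH}.
CH → E applies, adding E
Closure: {CEH}.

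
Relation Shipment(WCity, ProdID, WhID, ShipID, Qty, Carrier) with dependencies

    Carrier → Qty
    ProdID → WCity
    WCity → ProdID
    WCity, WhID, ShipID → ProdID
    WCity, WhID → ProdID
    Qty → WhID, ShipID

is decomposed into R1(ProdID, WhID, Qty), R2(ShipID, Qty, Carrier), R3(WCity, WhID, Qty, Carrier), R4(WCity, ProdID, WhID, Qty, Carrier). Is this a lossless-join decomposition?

Yes

Chase test. Columns are WCity, ProdID, WhID, ShipID, Qty, Carrier; row i has aⱼ where attribute j ∈ Ri, else bᵢⱼ.
Initial tableau (one row per fragment):
  row 1: b11 a2 a3 b14 a5 b16
  row 2: b21 b22 b23 a4 a5 a6
  row 3: a1 b32 a3 b34 a5 a6
  row 4: a1 a2 a3 b44 a5 a6
Rows 1 and 4 agree on ProdID; apply ProdID→WCity and equate their WCity entries.
Rows 1 and 3 agree on WCity; apply WCity→ProdID and equate their ProdID entries.
Rows 1 and 2 agree on Qty; apply Qty→WhID, ShipID and equate their WhID, ShipID entries.
Rows 1 and 3 agree on Qty; apply Qty→WhID, ShipID and equate their WhID, ShipID entries.
Rows 1 and 4 agree on Qty; apply Qty→WhID, ShipID and equate their WhID, ShipID entries.
Row 3 is now all distinguished symbols — the join is lossless.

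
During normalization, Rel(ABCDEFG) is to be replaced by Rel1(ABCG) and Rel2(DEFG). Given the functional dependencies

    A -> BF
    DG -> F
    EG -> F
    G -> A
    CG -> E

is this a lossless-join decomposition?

Common attributes: Rel1 ∩ Rel2 = {G}.
Closure of {G}: G → A applies, adding A; A → BF applies, adding BF. So (G)⁺ = {ABFG}.
The closure contains neither all of Rel1 = {ABCG} nor all of Rel2 = {DEFG}, so the common attributes are not a superkey of either fragment. The join is lossy.

No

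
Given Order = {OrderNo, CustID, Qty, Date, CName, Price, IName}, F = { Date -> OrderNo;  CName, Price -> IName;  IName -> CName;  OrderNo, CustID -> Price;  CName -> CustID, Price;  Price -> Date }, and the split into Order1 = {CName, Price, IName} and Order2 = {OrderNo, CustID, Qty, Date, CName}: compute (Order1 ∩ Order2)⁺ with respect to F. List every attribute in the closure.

OrderNo, CustID, Date, CName, Price, IName

Order1 ∩ Order2 = {CName}.
CName → CustID, Price applies, adding CustID, Price
Price → Date applies, adding Date
Date → OrderNo applies, adding OrderNo
CName, Price → IName applies, adding IName
Closure: {OrderNo, CustID, Date, CName, Price, IName}.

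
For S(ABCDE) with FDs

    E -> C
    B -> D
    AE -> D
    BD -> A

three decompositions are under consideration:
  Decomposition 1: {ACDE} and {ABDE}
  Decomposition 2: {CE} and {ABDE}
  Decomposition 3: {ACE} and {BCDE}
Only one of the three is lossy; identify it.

Decomposition 3

Decomposition 1: common = {ADE}, closure = {ACDE} → lossless.
Decomposition 2: common = {E}, closure = {CE} → lossless.
Decomposition 3: common = {CE}, closure = {CE} → lossy.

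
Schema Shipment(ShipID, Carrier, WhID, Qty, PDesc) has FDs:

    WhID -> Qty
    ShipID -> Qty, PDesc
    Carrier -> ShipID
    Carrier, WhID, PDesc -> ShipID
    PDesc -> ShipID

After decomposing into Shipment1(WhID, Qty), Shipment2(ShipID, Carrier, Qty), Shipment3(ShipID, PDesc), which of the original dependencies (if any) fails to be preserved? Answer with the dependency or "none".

WhID → Qty lies within Shipment1.
ShipID → Qty, PDesc: restricted closure across fragments reaches Qty, PDesc.
Carrier → ShipID lies within Shipment2.
Carrier, WhID, PDesc → ShipID: restricted closure across fragments reaches ShipID.
PDesc → ShipID lies within Shipment3.
Every dependency is enforceable on the fragments, so the decomposition is dependency-preserving.

none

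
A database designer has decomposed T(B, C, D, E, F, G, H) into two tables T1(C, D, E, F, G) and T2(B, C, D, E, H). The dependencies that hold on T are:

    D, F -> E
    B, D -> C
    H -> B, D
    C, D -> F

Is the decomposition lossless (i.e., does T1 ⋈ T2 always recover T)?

No

Common attributes: T1 ∩ T2 = {C, D, E}.
Closure of {C, D, E}: C, D → F applies, adding F. So (C, D, E)⁺ = {C, D, E, F}.
The closure contains neither all of T1 = {C, D, E, F, G} nor all of T2 = {B, C, D, E, H}, so the common attributes are not a superkey of either fragment. The join is lossy.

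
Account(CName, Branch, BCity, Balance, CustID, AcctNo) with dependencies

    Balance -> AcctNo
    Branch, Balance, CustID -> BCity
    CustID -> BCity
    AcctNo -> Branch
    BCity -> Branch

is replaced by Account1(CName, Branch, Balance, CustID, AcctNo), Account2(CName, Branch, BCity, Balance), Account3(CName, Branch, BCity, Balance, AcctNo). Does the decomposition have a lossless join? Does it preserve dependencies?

lossy and not dependency-preserving

Lossless test (chase): Rows 1 and 2 agree on Balance; apply Balance→AcctNo and equate their AcctNo entries. No row becomes fully distinguished — the join is lossy.
Dependency preservation: the restricted closure of {Branch, Balance, CustID} across the fragments never reaches {BCity}, so Branch, Balance, CustID → BCity cannot be enforced without a join — not preserved.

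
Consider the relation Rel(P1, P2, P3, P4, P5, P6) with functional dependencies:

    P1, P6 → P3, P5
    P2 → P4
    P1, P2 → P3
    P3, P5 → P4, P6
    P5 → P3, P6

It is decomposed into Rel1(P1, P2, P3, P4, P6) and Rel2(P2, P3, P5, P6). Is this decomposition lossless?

No

Common attributes: Rel1 ∩ Rel2 = {P2, P3, P6}.
Closure of {P2, P3, P6}: P2 → P4 applies, adding P4. So (P2, P3, P6)⁺ = {P2, P3, P4, P6}.
The closure contains neither all of Rel1 = {P1, P2, P3, P4, P6} nor all of Rel2 = {P2, P3, P5, P6}, so the common attributes are not a superkey of either fragment. The join is lossy.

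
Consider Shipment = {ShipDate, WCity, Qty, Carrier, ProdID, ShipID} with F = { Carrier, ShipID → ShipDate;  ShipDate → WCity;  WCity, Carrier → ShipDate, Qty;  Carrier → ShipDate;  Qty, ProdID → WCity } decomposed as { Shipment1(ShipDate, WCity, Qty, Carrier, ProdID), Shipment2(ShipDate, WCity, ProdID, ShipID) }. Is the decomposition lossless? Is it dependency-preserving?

lossy but dependency-preserving

Lossless test: (ShipDate, WCity, ProdID)⁺ = {ShipDate, WCity, ProdID}, which is a superkey of neither fragment — lossy.
Dependency preservation: Carrier, ShipID → ShipDate is not contained in any single fragment, but the restricted closure of its left-hand side across the fragments still reaches the right-hand side; the remaining FDs each lie inside some fragment. All dependencies are preserved.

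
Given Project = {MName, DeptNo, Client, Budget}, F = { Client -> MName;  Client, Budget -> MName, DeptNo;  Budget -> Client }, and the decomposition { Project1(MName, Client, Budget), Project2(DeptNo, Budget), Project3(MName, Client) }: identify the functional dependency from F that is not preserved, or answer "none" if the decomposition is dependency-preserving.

Client → MName lies within Project1.
Client, Budget → MName, DeptNo: restricted closure across fragments reaches MName, DeptNo.
Budget → Client lies within Project1.
Every dependency is enforceable on the fragments, so the decomposition is dependency-preserving.

none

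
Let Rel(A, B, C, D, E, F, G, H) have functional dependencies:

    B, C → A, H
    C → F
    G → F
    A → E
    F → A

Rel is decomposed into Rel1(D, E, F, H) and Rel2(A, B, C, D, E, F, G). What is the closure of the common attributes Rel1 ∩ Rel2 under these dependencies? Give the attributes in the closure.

A, D, E, F

Rel1 ∩ Rel2 = {D, E, F}.
F → A applies, adding A
Closure: {A, D, E, F}.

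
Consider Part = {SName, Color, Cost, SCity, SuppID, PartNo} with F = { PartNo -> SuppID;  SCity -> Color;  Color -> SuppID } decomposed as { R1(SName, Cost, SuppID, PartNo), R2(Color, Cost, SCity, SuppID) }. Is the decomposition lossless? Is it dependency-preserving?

Lossless test: (Cost, SuppID)⁺ = {Cost, SuppID}, which is a superkey of neither fragment — lossy.
Dependency preservation: every FD's attributes lie within a single fragment, so each can be enforced locally — preserved.

lossy but dependency-preserving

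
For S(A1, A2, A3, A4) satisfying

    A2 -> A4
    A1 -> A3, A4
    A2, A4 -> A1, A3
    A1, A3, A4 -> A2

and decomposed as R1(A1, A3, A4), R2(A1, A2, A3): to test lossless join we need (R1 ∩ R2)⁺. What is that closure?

A1, A2, A3, A4

R1 ∩ R2 = {A1, A3}.
A1 → A3, A4 applies, adding A4
A1, A3, A4 → A2 applies, adding A2
Closure: {A1, A2, A3, A4}.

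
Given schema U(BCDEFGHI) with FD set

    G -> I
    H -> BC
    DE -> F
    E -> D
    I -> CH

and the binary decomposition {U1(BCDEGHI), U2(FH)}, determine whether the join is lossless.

Common attributes: U1 ∩ U2 = {H}.
Closure of {H}: H → BC applies, adding BC. So (H)⁺ = {BCH}.
The closure contains neither all of U1 = {BCDEGHI} nor all of U2 = {FH}, so the common attributes are not a superkey of either fragment. The join is lossy.

No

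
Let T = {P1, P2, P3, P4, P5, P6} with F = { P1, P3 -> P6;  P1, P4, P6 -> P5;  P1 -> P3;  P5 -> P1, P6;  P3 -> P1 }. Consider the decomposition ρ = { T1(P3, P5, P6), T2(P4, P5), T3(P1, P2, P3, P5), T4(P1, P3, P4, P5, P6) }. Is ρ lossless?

Chase test. Columns are P1, P2, P3, P4, P5, P6; row i has aⱼ where attribute j ∈ Ti, else bᵢⱼ.
Initial tableau (one row per fragment):
  row 1: b11 b12 a3 b14 a5 a6
  row 2: b21 b22 b23 a4 a5 b26
  row 3: a1 a2 a3 b34 a5 b36
  row 4: a1 b42 a3 a4 a5 a6
Rows 3 and 4 agree on P1, P3; apply P1, P3→P6 and equate their P6 entries.
Rows 1 and 2 agree on P5; apply P5→P1, P6 and equate their P1, P6 entries.
Rows 1 and 3 agree on P5; apply P5→P1, P6 and equate their P1, P6 entries.
Rows 1 and 2 agree on P1; apply P1→P3 and equate their P3 entries.
No row becomes fully distinguished — the join is lossy.

No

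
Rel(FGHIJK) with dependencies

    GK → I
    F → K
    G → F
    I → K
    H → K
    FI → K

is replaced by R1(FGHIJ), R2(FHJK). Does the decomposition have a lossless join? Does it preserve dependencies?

lossless but not dependency-preserving

Lossless test: (FHJ)⁺ = {FHJK}, which contains all of one fragment — lossless.
Dependency preservation: the restricted closure of {I} across the fragments never reaches {K}, so I → K cannot be enforced without a join — not preserved.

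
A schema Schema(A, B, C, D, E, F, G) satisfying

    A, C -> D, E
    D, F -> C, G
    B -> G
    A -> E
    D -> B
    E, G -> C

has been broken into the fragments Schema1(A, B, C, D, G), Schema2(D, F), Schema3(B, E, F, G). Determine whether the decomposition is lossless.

No

Chase test. Columns are A, B, C, D, E, F, G; row i has aⱼ where attribute j ∈ Schemai, else bᵢⱼ.
Initial tableau (one row per fragment):
  row 1: a1 a2 a3 a4 b15 b16 a7
  row 2: b21 b22 b23 a4 b25 a6 b27
  row 3: b31 a2 b33 b34 a5 a6 a7
Rows 1 and 2 agree on D; apply D→B and equate their B entries.
Rows 1 and 2 agree on B; apply B→G and equate their G entries.
No row becomes fully distinguished — the join is lossy.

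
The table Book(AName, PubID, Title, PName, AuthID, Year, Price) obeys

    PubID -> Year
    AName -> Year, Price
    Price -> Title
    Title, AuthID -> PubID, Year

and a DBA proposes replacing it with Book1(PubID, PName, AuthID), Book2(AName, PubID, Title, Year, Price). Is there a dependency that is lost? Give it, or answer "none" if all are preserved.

Title, AuthID -> PubID, Year

Check Title, AuthID → PubID, Year: no single fragment contains all of {PubID, Title, AuthID, Year}, and the restricted closure of {Title, AuthID} across the fragments never reaches {PubID, Year}.
PubID → Year is preserved.
AName → Year, Price is preserved.
Price → Title is preserved.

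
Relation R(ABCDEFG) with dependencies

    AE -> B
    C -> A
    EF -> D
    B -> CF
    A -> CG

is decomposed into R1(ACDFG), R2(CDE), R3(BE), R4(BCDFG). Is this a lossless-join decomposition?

Yes

Chase test. Columns are ABCDEFG; row i has aⱼ where attribute j ∈ Ri, else bᵢⱼ.
Initial tableau (one row per fragment):
  row 1: a1 b12 a3 a4 b15 a6 a7
  row 2: b21 b22 a3 a4 a5 b26 b27
  row 3: b31 a2 b33 b34 a5 b36 b37
  row 4: b41 a2 a3 a4 b45 a6 a7
Rows 1 and 2 agree on C; apply C→A and equate their A entries.
Rows 1 and 4 agree on C; apply C→A and equate their A entries.
Rows 3 and 4 agree on B; apply B→CF and equate their CF entries.
Rows 1 and 2 agree on A; apply A→CG and equate their CG entries.
Rows 1 and 3 agree on C; apply C→A and equate their A entries.
Rows 1 and 3 agree on A; apply A→CG and equate their CG entries.
Rows 2 and 3 agree on AE; apply AE→B and equate their B entries.
Rows 2 and 3 agree on B; apply B→CF and equate their CF entries.
Rows 2 and 3 agree on EF; apply EF→D and equate their D entries.
Row 2 is now all distinguished symbols — the join is lossless.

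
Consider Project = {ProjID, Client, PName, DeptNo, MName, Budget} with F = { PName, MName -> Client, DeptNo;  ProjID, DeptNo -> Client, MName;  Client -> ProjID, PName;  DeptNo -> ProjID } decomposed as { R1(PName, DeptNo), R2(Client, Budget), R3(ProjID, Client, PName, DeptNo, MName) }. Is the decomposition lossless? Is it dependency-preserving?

Lossless test (chase): Rows 2 and 3 agree on Client; apply Client→ProjID, PName and equate their ProjID, PName entries. Rows 1 and 3 agree on DeptNo; apply DeptNo→ProjID and equate their ProjID entries. Rows 1 and 3 agree on ProjID, DeptNo; apply ProjID, DeptNo→Client, MName and equate their Client, MName entries. No row becomes fully distinguished — the join is lossy.
Dependency preservation: every FD's attributes lie within a single fragment, so each can be enforced locally — preserved.

lossy but dependency-preserving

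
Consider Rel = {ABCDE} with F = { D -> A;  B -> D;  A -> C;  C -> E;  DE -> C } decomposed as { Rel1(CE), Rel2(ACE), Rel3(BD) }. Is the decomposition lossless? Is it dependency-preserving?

Lossless test (chase): applying each FD to every pair of rows produces no changes in the tableau, so no row becomes fully distinguished — the join is lossy.
Dependency preservation: the restricted closure of {D} across the fragments never reaches {A}, so D → A cannot be enforced without a join — not preserved.

lossy and not dependency-preserving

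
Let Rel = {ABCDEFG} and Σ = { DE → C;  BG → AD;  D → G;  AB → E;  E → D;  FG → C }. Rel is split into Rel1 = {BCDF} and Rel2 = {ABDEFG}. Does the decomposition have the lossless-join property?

Yes

Common attributes: Rel1 ∩ Rel2 = {BDF}.
Closure of {BDF}: D → G applies, adding G; FG → C applies, adding C; BG → AD applies, adding A; AB → E applies, adding E. So (BDF)⁺ = {ABCDEFG}.
This closure contains every attribute of Rel1, so Rel1 ∩ Rel2 → Rel1. The join is lossless.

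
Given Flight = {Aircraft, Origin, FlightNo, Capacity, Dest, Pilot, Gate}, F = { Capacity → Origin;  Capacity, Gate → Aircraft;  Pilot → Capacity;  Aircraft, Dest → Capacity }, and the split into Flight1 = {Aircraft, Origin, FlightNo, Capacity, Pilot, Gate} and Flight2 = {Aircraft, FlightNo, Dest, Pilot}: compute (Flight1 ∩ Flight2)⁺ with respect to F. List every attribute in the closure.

Aircraft, Origin, FlightNo, Capacity, Pilot

Flight1 ∩ Flight2 = {Aircraft, FlightNo, Pilot}.
Pilot → Capacity applies, adding Capacity
Capacity → Origin applies, adding Origin
Closure: {Aircraft, Origin, FlightNo, Capacity, Pilot}.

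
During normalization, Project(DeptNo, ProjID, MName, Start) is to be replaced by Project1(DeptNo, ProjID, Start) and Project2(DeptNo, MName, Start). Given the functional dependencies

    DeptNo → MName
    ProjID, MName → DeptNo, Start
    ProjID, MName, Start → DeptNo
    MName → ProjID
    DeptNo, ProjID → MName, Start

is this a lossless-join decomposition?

Common attributes: Project1 ∩ Project2 = {DeptNo, Start}.
Closure of {DeptNo, Start}: DeptNo → MName applies, adding MName; MName → ProjID applies, adding ProjID. So (DeptNo, Start)⁺ = {DeptNo, ProjID, MName, Start}.
This closure contains every attribute of Project1, so Project1 ∩ Project2 → Project1. The join is lossless.

Yes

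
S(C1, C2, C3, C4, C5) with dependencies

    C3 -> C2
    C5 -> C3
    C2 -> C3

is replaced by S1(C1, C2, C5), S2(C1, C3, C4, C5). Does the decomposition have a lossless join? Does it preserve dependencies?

Lossless test: (C1, C5)⁺ = {C1, C2, C3, C5}, which contains all of one fragment — lossless.
Dependency preservation: the restricted closure of {C3} across the fragments never reaches {C2}, so C3 → C2 cannot be enforced without a join — not preserved.

lossless but not dependency-preserving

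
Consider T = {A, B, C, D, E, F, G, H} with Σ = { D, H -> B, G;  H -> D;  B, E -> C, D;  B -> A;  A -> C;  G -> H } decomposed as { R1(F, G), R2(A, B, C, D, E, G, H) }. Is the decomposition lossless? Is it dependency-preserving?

lossy but dependency-preserving

Lossless test: (G)⁺ = {A, B, C, D, G, H}, which is a superkey of neither fragment — lossy.
Dependency preservation: every FD's attributes lie within a single fragment, so each can be enforced locally — preserved.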